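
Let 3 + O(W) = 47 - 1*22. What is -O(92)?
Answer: -22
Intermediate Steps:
O(W) = 22 (O(W) = -3 + (47 - 1*22) = -3 + (47 - 22) = -3 + 25 = 22)
-O(92) = -1*22 = -22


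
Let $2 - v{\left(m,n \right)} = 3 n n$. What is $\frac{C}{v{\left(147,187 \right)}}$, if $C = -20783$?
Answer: $\frac{20783}{104905} \approx 0.19811$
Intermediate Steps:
$v{\left(m,n \right)} = 2 - 3 n^{2}$ ($v{\left(m,n \right)} = 2 - 3 n n = 2 - 3 n^{2}$)
$\frac{C}{v{\left(147,187 \right)}} = - \frac{20783}{2 - 3 \cdot 187^{2}} = - \frac{20783}{2 - 104907} = - \frac{20783}{-104905} = \left(-20783\right) \left(- \frac{1}{104905}\right) = \frac{20783}{104905}$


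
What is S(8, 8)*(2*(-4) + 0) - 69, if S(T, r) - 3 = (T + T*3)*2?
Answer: -605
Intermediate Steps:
S(T, r) = 3 + 8*T (S(T, r) = 3 + (T + T*3)*2 = 3 + (T + 3*T)*2 = 3 + (4*T)*2 = 3 + 8*T)
S(8, 8)*(2*(-4) + 0) - 69 = (3 + 8*8)*(2*(-4) + 0) - 69 = (3 + 64)*(-8 + 0) - 69 = 67*(-8) - 69 = -536 - 69 = -605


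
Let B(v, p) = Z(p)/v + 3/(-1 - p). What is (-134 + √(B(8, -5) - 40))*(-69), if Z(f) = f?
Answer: 9246 - 69*I*√638/4 ≈ 9246.0 - 435.71*I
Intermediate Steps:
B(v, p) = 3/(-1 - p) + p/v (B(v, p) = p/v + 3/(-1 - p) = 3/(-1 - p) + p/v)
(-134 + √(B(8, -5) - 40))*(-69) = (-134 + √((-5 + (-5)² - 3*8)/(8*(1 - 5)) - 40))*(-69) = (-134 + √((⅛)*(-5 + 25 - 24)/(-4) - 40))*(-69) = (-134 + √((⅛)*(-¼)*(-4) - 40))*(-69) = (-134 + √(⅛ - 40))*(-69) = (-134 + √(-319/8))*(-69) = (-134 + I*√638/4)*(-69) = 9246 - 69*I*√638/4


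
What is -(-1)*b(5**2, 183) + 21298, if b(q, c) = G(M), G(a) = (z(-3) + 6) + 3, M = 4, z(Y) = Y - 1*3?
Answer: 21301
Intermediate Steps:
z(Y) = -3 + Y (z(Y) = Y - 3 = -3 + Y)
G(a) = 3 (G(a) = ((-3 - 3) + 6) + 3 = (-6 + 6) + 3 = 0 + 3 = 3)
b(q, c) = 3
-(-1)*b(5**2, 183) + 21298 = -(-1)*3 + 21298 = -1*(-3) + 21298 = 3 + 21298 = 21301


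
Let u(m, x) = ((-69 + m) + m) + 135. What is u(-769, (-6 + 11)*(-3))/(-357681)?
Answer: 1472/357681 ≈ 0.0041154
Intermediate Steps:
u(m, x) = 66 + 2*m (u(m, x) = (-69 + 2*m) + 135 = 66 + 2*m)
u(-769, (-6 + 11)*(-3))/(-357681) = (66 + 2*(-769))/(-357681) = (66 - 1538)*(-1/357681) = -1472*(-1/357681) = 1472/357681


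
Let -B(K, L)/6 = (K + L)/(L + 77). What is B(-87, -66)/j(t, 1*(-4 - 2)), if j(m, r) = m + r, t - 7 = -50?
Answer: -918/539 ≈ -1.7032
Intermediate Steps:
t = -43 (t = 7 - 50 = -43)
B(K, L) = -6*(K + L)/(77 + L) (B(K, L) = -6*(K + L)/(L + 77) = -6*(K + L)/(77 + L))
B(-87, -66)/j(t, 1*(-4 - 2)) = (6*(-1*(-87) - 1*(-66))/(77 - 66))/(-43 + 1*(-4 - 2)) = (6*(87 + 66)/11)/(-43 + 1*(-6)) = (6*(1/11)*153)/(-43 - 6) = (918/11)/(-49) = (918/11)*(-1/49) = -918/539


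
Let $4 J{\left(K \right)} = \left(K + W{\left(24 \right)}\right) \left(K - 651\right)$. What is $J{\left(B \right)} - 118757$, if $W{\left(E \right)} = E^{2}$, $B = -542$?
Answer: $- \frac{257795}{2} \approx -1.289 \cdot 10^{5}$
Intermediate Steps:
$J{\left(K \right)} = \frac{\left(-651 + K\right) \left(576 + K\right)}{4}$ ($J{\left(K \right)} = \frac{\left(K + 24^{2}\right) \left(K - 651\right)}{4} = \frac{\left(K + 576\right) \left(-651 + K\right)}{4} = \frac{\left(576 + K\right) \left(-651 + K\right)}{4} = \frac{\left(-651 + K\right) \left(576 + K\right)}{4}$)
$J{\left(B \right)} - 118757 = \left(-93744 - - \frac{20325}{2} + \frac{\left(-542\right)^{2}}{4}\right) - 118757 = \left(-93744 + \frac{20325}{2} + \frac{1}{4} \cdot 293764\right) - 118757 = \left(-93744 + \frac{20325}{2} + 73441\right) - 118757 = - \frac{20281}{2} - 118757 = - \frac{257795}{2}$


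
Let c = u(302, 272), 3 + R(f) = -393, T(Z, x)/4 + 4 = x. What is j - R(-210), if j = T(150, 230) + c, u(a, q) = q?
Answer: 1572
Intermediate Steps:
T(Z, x) = -16 + 4*x
R(f) = -396 (R(f) = -3 - 393 = -396)
c = 272
j = 1176 (j = (-16 + 4*230) + 272 = (-16 + 920) + 272 = 904 + 272 = 1176)
j - R(-210) = 1176 - 1*(-396) = 1176 + 396 = 1572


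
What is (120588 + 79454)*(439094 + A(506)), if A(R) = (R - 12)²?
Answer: 136654691460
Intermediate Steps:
A(R) = (-12 + R)²
(120588 + 79454)*(439094 + A(506)) = (120588 + 79454)*(439094 + (-12 + 506)²) = 200042*(439094 + 494²) = 200042*(439094 + 244036) = 200042*683130 = 136654691460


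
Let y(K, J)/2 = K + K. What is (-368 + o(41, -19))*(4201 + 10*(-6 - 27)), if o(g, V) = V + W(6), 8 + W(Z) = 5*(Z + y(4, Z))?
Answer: -1103235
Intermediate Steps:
y(K, J) = 4*K (y(K, J) = 2*(K + K) = 2*(2*K) = 4*K)
W(Z) = 72 + 5*Z (W(Z) = -8 + 5*(Z + 4*4) = -8 + 5*(Z + 16) = -8 + 5*(16 + Z) = -8 + (80 + 5*Z) = 72 + 5*Z)
o(g, V) = 102 + V (o(g, V) = V + (72 + 5*6) = V + (72 + 30) = V + 102 = 102 + V)
(-368 + o(41, -19))*(4201 + 10*(-6 - 27)) = (-368 + (102 - 19))*(4201 + 10*(-6 - 27)) = (-368 + 83)*(4201 + 10*(-33)) = -285*(4201 - 330) = -285*3871 = -1103235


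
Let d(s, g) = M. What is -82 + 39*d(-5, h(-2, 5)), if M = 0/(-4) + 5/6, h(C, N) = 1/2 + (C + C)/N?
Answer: -99/2 ≈ -49.500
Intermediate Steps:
h(C, N) = ½ + 2*C/N (h(C, N) = 1*(½) + (2*C)/N = ½ + 2*C/N)
M = ⅚ (M = 0*(-¼) + 5*(⅙) = 0 + ⅚ = ⅚ ≈ 0.83333)
d(s, g) = ⅚
-82 + 39*d(-5, h(-2, 5)) = -82 + 39*(⅚) = -82 + 65/2 = -99/2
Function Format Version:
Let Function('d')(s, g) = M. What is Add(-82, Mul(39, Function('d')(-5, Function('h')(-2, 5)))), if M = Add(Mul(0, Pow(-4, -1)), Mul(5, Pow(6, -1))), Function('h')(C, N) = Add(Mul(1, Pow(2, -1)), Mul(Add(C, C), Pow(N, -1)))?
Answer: Rational(-99, 2) ≈ -49.500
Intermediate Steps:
Function('h')(C, N) = Add(Rational(1, 2), Mul(2, C, Pow(N, -1))) (Function('h')(C, N) = Add(Mul(1, Rational(1, 2)), Mul(Mul(2, C), Pow(N, -1))) = Add(Rational(1, 2), Mul(2, C, Pow(N, -1))))
M = Rational(5, 6) (M = Add(Mul(0, Rational(-1, 4)), Mul(5, Rational(1, 6))) = Add(0, Rational(5, 6)) = Rational(5, 6) ≈ 0.83333)
Function('d')(s, g) = Rational(5, 6)
Add(-82, Mul(39, Function('d')(-5, Function('h')(-2, 5)))) = Add(-82, Mul(39, Rational(5, 6))) = Add(-82, Rational(65, 2)) = Rational(-99, 2)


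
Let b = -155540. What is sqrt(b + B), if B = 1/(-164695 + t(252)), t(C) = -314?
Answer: I*sqrt(4235038466563749)/165009 ≈ 394.39*I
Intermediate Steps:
B = -1/165009 (B = 1/(-164695 - 314) = 1/(-165009) = -1/165009 ≈ -6.0603e-6)
sqrt(b + B) = sqrt(-155540 - 1/165009) = sqrt(-25665499861/165009) = I*sqrt(4235038466563749)/165009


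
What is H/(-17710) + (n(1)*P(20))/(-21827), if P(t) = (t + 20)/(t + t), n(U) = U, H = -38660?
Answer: 3668757/1680679 ≈ 2.1829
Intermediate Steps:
P(t) = (20 + t)/(2*t) (P(t) = (20 + t)/((2*t)) = (20 + t)*(1/(2*t)) = (20 + t)/(2*t))
H/(-17710) + (n(1)*P(20))/(-21827) = -38660/(-17710) + (1*((½)*(20 + 20)/20))/(-21827) = -38660*(-1/17710) + (1*((½)*(1/20)*40))*(-1/21827) = 3866/1771 + (1*1)*(-1/21827) = 3866/1771 + 1*(-1/21827) = 3866/1771 - 1/21827 = 3668757/1680679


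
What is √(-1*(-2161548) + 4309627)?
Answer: 5*√258847 ≈ 2543.9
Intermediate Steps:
√(-1*(-2161548) + 4309627) = √(2161548 + 4309627) = √6471175 = 5*√258847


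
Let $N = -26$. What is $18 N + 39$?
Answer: $-429$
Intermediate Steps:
$18 N + 39 = 18 \left(-26\right) + 39 = -468 + 39 = -429$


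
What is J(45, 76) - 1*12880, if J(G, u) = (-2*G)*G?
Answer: -16930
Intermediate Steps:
J(G, u) = -2*G²
J(45, 76) - 1*12880 = -2*45² - 1*12880 = -2*2025 - 12880 = -4050 - 12880 = -16930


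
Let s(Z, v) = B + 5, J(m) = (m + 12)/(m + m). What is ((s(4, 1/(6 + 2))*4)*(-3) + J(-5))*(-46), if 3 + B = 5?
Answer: 19481/5 ≈ 3896.2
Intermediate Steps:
B = 2 (B = -3 + 5 = 2)
J(m) = (12 + m)/(2*m) (J(m) = (12 + m)/((2*m)) = (12 + m)*(1/(2*m)) = (12 + m)/(2*m))
s(Z, v) = 7 (s(Z, v) = 2 + 5 = 7)
((s(4, 1/(6 + 2))*4)*(-3) + J(-5))*(-46) = ((7*4)*(-3) + (½)*(12 - 5)/(-5))*(-46) = (28*(-3) + (½)*(-⅕)*7)*(-46) = (-84 - 7/10)*(-46) = -847/10*(-46) = 19481/5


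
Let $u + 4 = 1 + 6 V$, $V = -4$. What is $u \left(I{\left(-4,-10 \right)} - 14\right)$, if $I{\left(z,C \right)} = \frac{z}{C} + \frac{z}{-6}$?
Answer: $\frac{1746}{5} \approx 349.2$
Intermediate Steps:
$I{\left(z,C \right)} = - \frac{z}{6} + \frac{z}{C}$ ($I{\left(z,C \right)} = \frac{z}{C} + z \left(- \frac{1}{6}\right) = \frac{z}{C} - \frac{z}{6} = - \frac{z}{6} + \frac{z}{C}$)
$u = -27$ ($u = -4 + \left(1 + 6 \left(-4\right)\right) = -4 + \left(1 - 24\right) = -4 - 23 = -27$)
$u \left(I{\left(-4,-10 \right)} - 14\right) = - 27 \left(\left(\left(- \frac{1}{6}\right) \left(-4\right) - \frac{4}{-10}\right) - 14\right) = - 27 \left(\left(\frac{2}{3} - - \frac{2}{5}\right) - 14\right) = - 27 \left(\left(\frac{2}{3} + \frac{2}{5}\right) - 14\right) = - 27 \left(\frac{16}{15} - 14\right) = \left(-27\right) \left(- \frac{194}{15}\right) = \frac{1746}{5}$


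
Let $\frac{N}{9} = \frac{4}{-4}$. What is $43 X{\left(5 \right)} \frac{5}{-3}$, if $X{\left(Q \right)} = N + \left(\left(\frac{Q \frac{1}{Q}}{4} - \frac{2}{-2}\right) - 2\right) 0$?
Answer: $645$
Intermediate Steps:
$N = -9$ ($N = 9 \frac{4}{-4} = 9 \cdot 4 \left(- \frac{1}{4}\right) = 9 \left(-1\right) = -9$)
$X{\left(Q \right)} = -9$ ($X{\left(Q \right)} = -9 + \left(\left(\frac{Q \frac{1}{Q}}{4} - \frac{2}{-2}\right) - 2\right) 0 = -9 + \left(\left(1 \cdot \frac{1}{4} - -1\right) - 2\right) 0 = -9 + \left(\left(\frac{1}{4} + 1\right) - 2\right) 0 = -9 + \left(\frac{5}{4} - 2\right) 0 = -9 - 0 = -9 + 0 = -9$)
$43 X{\left(5 \right)} \frac{5}{-3} = 43 \left(- 9 \frac{5}{-3}\right) = 43 \left(- 9 \cdot 5 \left(- \frac{1}{3}\right)\right) = 43 \left(\left(-9\right) \left(- \frac{5}{3}\right)\right) = 43 \cdot 15 = 645$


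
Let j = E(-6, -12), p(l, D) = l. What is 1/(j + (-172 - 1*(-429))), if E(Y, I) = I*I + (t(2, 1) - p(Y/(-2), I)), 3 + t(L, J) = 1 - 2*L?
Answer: 1/392 ≈ 0.0025510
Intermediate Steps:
t(L, J) = -2 - 2*L (t(L, J) = -3 + (1 - 2*L) = -2 - 2*L)
E(Y, I) = -6 + I² + Y/2 (E(Y, I) = I*I + ((-2 - 2*2) - Y/(-2)) = I² + ((-2 - 4) - Y*(-1)/2) = I² + (-6 - (-1)*Y/2) = I² + (-6 + Y/2) = -6 + I² + Y/2)
j = 135 (j = -6 + (-12)² + (½)*(-6) = -6 + 144 - 3 = 135)
1/(j + (-172 - 1*(-429))) = 1/(135 + (-172 - 1*(-429))) = 1/(135 + (-172 + 429)) = 1/(135 + 257) = 1/392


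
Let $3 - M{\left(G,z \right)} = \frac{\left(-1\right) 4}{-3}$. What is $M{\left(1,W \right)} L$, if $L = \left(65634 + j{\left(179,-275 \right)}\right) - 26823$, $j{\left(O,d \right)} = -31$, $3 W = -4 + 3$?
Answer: $\frac{193900}{3} \approx 64633.0$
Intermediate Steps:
$W = - \frac{1}{3}$ ($W = \frac{-4 + 3}{3} = \frac{1}{3} \left(-1\right) = - \frac{1}{3} \approx -0.33333$)
$M{\left(G,z \right)} = \frac{5}{3}$ ($M{\left(G,z \right)} = 3 - \frac{\left(-1\right) 4}{-3} = 3 - \left(-4\right) \left(- \frac{1}{3}\right) = 3 - \frac{4}{3} = \frac{5}{3}$)
$L = 38780$ ($L = \left(65634 - 31\right) - 26823 = 65603 - 26823 = 38780$)
$M{\left(1,W \right)} L = \frac{5}{3} \cdot 38780 = \frac{193900}{3}$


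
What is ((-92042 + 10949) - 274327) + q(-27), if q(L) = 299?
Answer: -355121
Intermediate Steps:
((-92042 + 10949) - 274327) + q(-27) = ((-92042 + 10949) - 274327) + 299 = (-81093 - 274327) + 299 = -355420 + 299 = -355121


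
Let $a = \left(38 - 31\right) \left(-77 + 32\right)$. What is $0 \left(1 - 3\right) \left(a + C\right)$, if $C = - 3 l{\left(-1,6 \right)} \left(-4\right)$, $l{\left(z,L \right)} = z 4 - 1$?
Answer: $0$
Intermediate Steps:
$l{\left(z,L \right)} = -1 + 4 z$ ($l{\left(z,L \right)} = 4 z - 1 = -1 + 4 z$)
$C = -60$ ($C = - 3 \left(-1 + 4 \left(-1\right)\right) \left(-4\right) = - 3 \left(-1 - 4\right) \left(-4\right) = \left(-3\right) \left(-5\right) \left(-4\right) = 15 \left(-4\right) = -60$)
$a = -315$ ($a = 7 \left(-45\right) = -315$)
$0 \left(1 - 3\right) \left(a + C\right) = 0 \left(1 - 3\right) \left(-315 - 60\right) = 0 \left(-2\right) \left(-375\right) = 0 \left(-375\right) = 0$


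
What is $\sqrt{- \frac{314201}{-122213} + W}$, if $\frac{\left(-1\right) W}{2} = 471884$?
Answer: $\frac{3 i \sqrt{1566232982317731}}{122213} \approx 971.48 i$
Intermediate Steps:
$W = -943768$ ($W = \left(-2\right) 471884 = -943768$)
$\sqrt{- \frac{314201}{-122213} + W} = \sqrt{- \frac{314201}{-122213} - 943768} = \sqrt{\left(-314201\right) \left(- \frac{1}{122213}\right) - 943768} = \sqrt{\frac{314201}{122213} - 943768} = \sqrt{- \frac{115340404383}{122213}} = \frac{3 i \sqrt{1566232982317731}}{122213}$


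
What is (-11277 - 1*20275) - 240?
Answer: -31792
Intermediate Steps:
(-11277 - 1*20275) - 240 = (-11277 - 20275) - 240 = -31552 - 240 = -31792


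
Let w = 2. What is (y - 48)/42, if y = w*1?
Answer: -23/21 ≈ -1.0952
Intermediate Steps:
y = 2 (y = 2*1 = 2)
(y - 48)/42 = (2 - 48)/42 = (1/42)*(-46) = -23/21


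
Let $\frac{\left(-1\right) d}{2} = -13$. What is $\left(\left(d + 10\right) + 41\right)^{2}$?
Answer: $5929$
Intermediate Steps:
$d = 26$ ($d = \left(-2\right) \left(-13\right) = 26$)
$\left(\left(d + 10\right) + 41\right)^{2} = \left(\left(26 + 10\right) + 41\right)^{2} = \left(36 + 41\right)^{2} = 77^{2} = 5929$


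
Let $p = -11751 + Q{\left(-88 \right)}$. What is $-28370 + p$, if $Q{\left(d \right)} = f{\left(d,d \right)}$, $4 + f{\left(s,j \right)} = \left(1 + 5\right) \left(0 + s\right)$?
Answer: $-40653$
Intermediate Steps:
$f{\left(s,j \right)} = -4 + 6 s$ ($f{\left(s,j \right)} = -4 + \left(1 + 5\right) \left(0 + s\right) = -4 + 6 s$)
$Q{\left(d \right)} = -4 + 6 d$
$p = -12283$ ($p = -11751 + \left(-4 + 6 \left(-88\right)\right) = -11751 - 532 = -12283$)
$-28370 + p = -28370 - 12283 = -40653$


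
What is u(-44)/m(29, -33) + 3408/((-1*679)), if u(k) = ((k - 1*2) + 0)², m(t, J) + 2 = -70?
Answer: -420535/12222 ≈ -34.408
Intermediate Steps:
m(t, J) = -72 (m(t, J) = -2 - 70 = -72)
u(k) = (-2 + k)² (u(k) = ((k - 2) + 0)² = ((-2 + k) + 0)² = (-2 + k)²)
u(-44)/m(29, -33) + 3408/((-1*679)) = (-2 - 44)²/(-72) + 3408/((-1*679)) = (-46)²*(-1/72) + 3408/(-679) = 2116*(-1/72) + 3408*(-1/679) = -529/18 - 3408/679 = -420535/12222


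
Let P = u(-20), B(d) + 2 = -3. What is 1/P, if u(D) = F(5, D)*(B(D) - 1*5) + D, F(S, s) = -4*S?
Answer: 1/180 ≈ 0.0055556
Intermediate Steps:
B(d) = -5 (B(d) = -2 - 3 = -5)
u(D) = 200 + D (u(D) = (-4*5)*(-5 - 1*5) + D = -20*(-5 - 5) + D = -20*(-10) + D = 200 + D)
P = 180 (P = 200 - 20 = 180)
1/P = 1/180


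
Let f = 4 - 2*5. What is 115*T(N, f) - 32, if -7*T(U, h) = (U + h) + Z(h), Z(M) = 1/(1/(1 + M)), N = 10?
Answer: -109/7 ≈ -15.571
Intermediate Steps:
Z(M) = 1 + M
f = -6 (f = 4 - 10 = -6)
T(U, h) = -1/7 - 2*h/7 - U/7 (T(U, h) = -((U + h) + (1 + h))/7 = -(1 + U + 2*h)/7 = -1/7 - 2*h/7 - U/7)
115*T(N, f) - 32 = 115*(-1/7 - 2/7*(-6) - 1/7*10) - 32 = 115*(-1/7 + 12/7 - 10/7) - 32 = 115*(1/7) - 32 = 115/7 - 32 = -109/7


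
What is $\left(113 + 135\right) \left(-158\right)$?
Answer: $-39184$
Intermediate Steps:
$\left(113 + 135\right) \left(-158\right) = 248 \left(-158\right) = -39184$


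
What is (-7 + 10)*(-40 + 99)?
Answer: 177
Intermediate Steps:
(-7 + 10)*(-40 + 99) = 3*59 = 177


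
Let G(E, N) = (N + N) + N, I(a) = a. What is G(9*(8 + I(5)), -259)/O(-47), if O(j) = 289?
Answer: -777/289 ≈ -2.6886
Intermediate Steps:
G(E, N) = 3*N (G(E, N) = 2*N + N = 3*N)
G(9*(8 + I(5)), -259)/O(-47) = (3*(-259))/289 = -777*1/289 = -777/289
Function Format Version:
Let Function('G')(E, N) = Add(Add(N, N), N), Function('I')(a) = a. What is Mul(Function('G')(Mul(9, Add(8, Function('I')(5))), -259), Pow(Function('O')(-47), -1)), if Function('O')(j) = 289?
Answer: Rational(-777, 289) ≈ -2.6886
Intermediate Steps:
Function('G')(E, N) = Mul(3, N) (Function('G')(E, N) = Add(Mul(2, N), N) = Mul(3, N))
Mul(Function('G')(Mul(9, Add(8, Function('I')(5))), -259), Pow(Function('O')(-47), -1)) = Mul(Mul(3, -259), Pow(289, -1)) = Mul(-777, Rational(1, 289)) = Rational(-777, 289)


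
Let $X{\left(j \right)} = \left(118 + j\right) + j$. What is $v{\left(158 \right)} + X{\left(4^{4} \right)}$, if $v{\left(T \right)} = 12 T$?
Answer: $2526$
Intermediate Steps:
$X{\left(j \right)} = 118 + 2 j$
$v{\left(158 \right)} + X{\left(4^{4} \right)} = 12 \cdot 158 + \left(118 + 2 \cdot 4^{4}\right) = 1896 + \left(118 + 2 \cdot 256\right) = 1896 + \left(118 + 512\right) = 1896 + 630 = 2526$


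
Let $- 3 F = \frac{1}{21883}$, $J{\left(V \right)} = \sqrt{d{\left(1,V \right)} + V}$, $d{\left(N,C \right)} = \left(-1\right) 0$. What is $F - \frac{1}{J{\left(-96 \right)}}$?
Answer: $- \frac{1}{65649} + \frac{i \sqrt{6}}{24} \approx -1.5233 \cdot 10^{-5} + 0.10206 i$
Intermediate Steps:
$d{\left(N,C \right)} = 0$
$J{\left(V \right)} = \sqrt{V}$ ($J{\left(V \right)} = \sqrt{0 + V} = \sqrt{V}$)
$F = - \frac{1}{65649}$ ($F = - \frac{1}{3 \cdot 21883} = \left(- \frac{1}{3}\right) \frac{1}{21883} = - \frac{1}{65649} \approx -1.5233 \cdot 10^{-5}$)
$F - \frac{1}{J{\left(-96 \right)}} = - \frac{1}{65649} - \frac{1}{\sqrt{-96}} = - \frac{1}{65649} - \frac{1}{4 i \sqrt{6}} = - \frac{1}{65649} - - \frac{i \sqrt{6}}{24} = - \frac{1}{65649} + \frac{i \sqrt{6}}{24}$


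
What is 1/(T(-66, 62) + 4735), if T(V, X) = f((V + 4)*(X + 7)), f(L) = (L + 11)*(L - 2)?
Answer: 1/18267495 ≈ 5.4742e-8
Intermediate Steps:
f(L) = (-2 + L)*(11 + L) (f(L) = (11 + L)*(-2 + L) = (-2 + L)*(11 + L))
T(V, X) = -22 + (4 + V)**2*(7 + X)**2 + 9*(4 + V)*(7 + X) (T(V, X) = -22 + ((V + 4)*(X + 7))**2 + 9*((V + 4)*(X + 7)) = -22 + ((4 + V)*(7 + X))**2 + 9*((4 + V)*(7 + X)) = -22 + (4 + V)**2*(7 + X)**2 + 9*(4 + V)*(7 + X))
1/(T(-66, 62) + 4735) = 1/((230 + (28 + 4*62 + 7*(-66) - 66*62)**2 + 36*62 + 63*(-66) + 9*(-66)*62) + 4735) = 1/((230 + (28 + 248 - 462 - 4092)**2 + 2232 - 4158 - 36828) + 4735) = 1/((230 + (-4278)**2 + 2232 - 4158 - 36828) + 4735) = 1/((230 + 18301284 + 2232 - 4158 - 36828) + 4735) = 1/(18262760 + 4735) = 1/18267495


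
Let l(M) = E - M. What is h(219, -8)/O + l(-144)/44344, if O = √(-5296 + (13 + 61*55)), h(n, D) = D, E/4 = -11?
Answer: 25/11086 + 2*I*√482/241 ≈ 0.0022551 + 0.18219*I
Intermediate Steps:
E = -44 (E = 4*(-11) = -44)
l(M) = -44 - M
O = 2*I*√482 (O = √(-5296 + (13 + 3355)) = √(-5296 + 3368) = √(-1928) = 2*I*√482 ≈ 43.909*I)
h(219, -8)/O + l(-144)/44344 = -8*(-I*√482/964) + (-44 - 1*(-144))/44344 = -(-2)*I*√482/241 + (-44 + 144)*(1/44344) = 2*I*√482/241 + 100*(1/44344) = 2*I*√482/241 + 25/11086 = 25/11086 + 2*I*√482/241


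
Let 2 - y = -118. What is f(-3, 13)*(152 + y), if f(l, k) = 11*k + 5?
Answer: 40256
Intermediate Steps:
f(l, k) = 5 + 11*k
y = 120 (y = 2 - 1*(-118) = 2 + 118 = 120)
f(-3, 13)*(152 + y) = (5 + 11*13)*(152 + 120) = (5 + 143)*272 = 148*272 = 40256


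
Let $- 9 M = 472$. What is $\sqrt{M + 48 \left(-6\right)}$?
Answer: $\frac{2 i \sqrt{766}}{3} \approx 18.451 i$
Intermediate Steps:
$M = - \frac{472}{9}$ ($M = \left(- \frac{1}{9}\right) 472 = - \frac{472}{9} \approx -52.444$)
$\sqrt{M + 48 \left(-6\right)} = \sqrt{- \frac{472}{9} + 48 \left(-6\right)} = \sqrt{- \frac{472}{9} - 288} = \sqrt{- \frac{3064}{9}} = \frac{2 i \sqrt{766}}{3}$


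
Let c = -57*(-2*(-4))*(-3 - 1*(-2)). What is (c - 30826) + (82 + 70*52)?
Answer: -26648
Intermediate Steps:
c = 456 (c = -456*(-3 + 2) = -456*(-1) = -57*(-8) = 456)
(c - 30826) + (82 + 70*52) = (456 - 30826) + (82 + 70*52) = -30370 + (82 + 3640) = -30370 + 3722 = -26648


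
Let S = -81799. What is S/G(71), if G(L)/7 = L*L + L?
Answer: -81799/35784 ≈ -2.2859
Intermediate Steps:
G(L) = 7*L + 7*L**2 (G(L) = 7*(L*L + L) = 7*(L**2 + L) = 7*(L + L**2) = 7*L + 7*L**2)
S/G(71) = -81799*1/(497*(1 + 71)) = -81799/(7*71*72) = -81799/35784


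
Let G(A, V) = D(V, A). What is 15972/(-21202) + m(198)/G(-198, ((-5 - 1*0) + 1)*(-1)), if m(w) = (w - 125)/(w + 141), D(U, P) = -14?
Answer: -38675429/50312346 ≈ -0.76871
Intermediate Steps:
G(A, V) = -14
m(w) = (-125 + w)/(141 + w)
15972/(-21202) + m(198)/G(-198, ((-5 - 1*0) + 1)*(-1)) = 15972/(-21202) + ((-125 + 198)/(141 + 198))/(-14) = 15972*(-1/21202) + (73/339)*(-1/14) = -7986/10601 + ((1/339)*73)*(-1/14) = -7986/10601 + (73/339)*(-1/14) = -7986/10601 - 73/4746 = -38675429/50312346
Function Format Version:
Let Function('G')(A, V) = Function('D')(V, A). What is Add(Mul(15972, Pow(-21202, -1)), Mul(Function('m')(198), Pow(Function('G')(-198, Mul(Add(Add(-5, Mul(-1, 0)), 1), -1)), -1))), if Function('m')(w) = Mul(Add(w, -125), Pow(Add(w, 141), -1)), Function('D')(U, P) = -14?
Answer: Rational(-38675429, 50312346) ≈ -0.76871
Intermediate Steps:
Function('G')(A, V) = -14
Function('m')(w) = Mul(Pow(Add(141, w), -1), Add(-125, w)) (Function('m')(w) = Mul(Add(-125, w), Pow(Add(141, w), -1)) = Mul(Pow(Add(141, w), -1), Add(-125, w)))
Add(Mul(15972, Pow(-21202, -1)), Mul(Function('m')(198), Pow(Function('G')(-198, Mul(Add(Add(-5, Mul(-1, 0)), 1), -1)), -1))) = Add(Mul(15972, Pow(-21202, -1)), Mul(Mul(Pow(Add(141, 198), -1), Add(-125, 198)), Pow(-14, -1))) = Add(Mul(15972, Rational(-1, 21202)), Mul(Mul(Pow(339, -1), 73), Rational(-1, 14))) = Add(Rational(-7986, 10601), Mul(Mul(Rational(1, 339), 73), Rational(-1, 14))) = Add(Rational(-7986, 10601), Mul(Rational(73, 339), Rational(-1, 14))) = Add(Rational(-7986, 10601), Rational(-73, 4746)) = Rational(-38675429, 50312346)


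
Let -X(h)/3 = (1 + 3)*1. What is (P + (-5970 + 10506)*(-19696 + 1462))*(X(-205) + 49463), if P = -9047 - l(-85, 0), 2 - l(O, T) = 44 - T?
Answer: -4090509032479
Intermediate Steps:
l(O, T) = -42 + T (l(O, T) = 2 - (44 - T) = 2 + (-44 + T) = -42 + T)
P = -9005 (P = -9047 - (-42 + 0) = -9047 - 1*(-42) = -9047 + 42 = -9005)
X(h) = -12 (X(h) = -3*(1 + 3) = -12)
(P + (-5970 + 10506)*(-19696 + 1462))*(X(-205) + 49463) = (-9005 + (-5970 + 10506)*(-19696 + 1462))*(-12 + 49463) = (-9005 + 4536*(-18234))*49451 = (-9005 - 82709424)*49451 = -82718429*49451 = -4090509032479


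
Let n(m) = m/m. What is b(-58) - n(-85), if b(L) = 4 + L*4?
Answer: -229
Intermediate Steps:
n(m) = 1
b(L) = 4 + 4*L
b(-58) - n(-85) = (4 + 4*(-58)) - 1*1 = (4 - 232) - 1 = -228 - 1 = -229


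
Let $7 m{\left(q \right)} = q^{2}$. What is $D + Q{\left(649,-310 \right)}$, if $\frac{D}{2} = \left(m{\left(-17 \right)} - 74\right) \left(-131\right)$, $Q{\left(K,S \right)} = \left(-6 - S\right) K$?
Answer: $\frac{1441070}{7} \approx 2.0587 \cdot 10^{5}$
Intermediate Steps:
$Q{\left(K,S \right)} = K \left(-6 - S\right)$
$m{\left(q \right)} = \frac{q^{2}}{7}$
$D = \frac{59998}{7}$ ($D = 2 \left(\frac{\left(-17\right)^{2}}{7} - 74\right) \left(-131\right) = 2 \left(\frac{1}{7} \cdot 289 - 74\right) \left(-131\right) = 2 \left(\frac{289}{7} - 74\right) \left(-131\right) = 2 \left(\left(- \frac{229}{7}\right) \left(-131\right)\right) = 2 \cdot \frac{29999}{7} = \frac{59998}{7} \approx 8571.1$)
$D + Q{\left(649,-310 \right)} = \frac{59998}{7} - 649 \left(6 - 310\right) = \frac{59998}{7} - 649 \left(-304\right) = \frac{59998}{7} + 197296 = \frac{1441070}{7}$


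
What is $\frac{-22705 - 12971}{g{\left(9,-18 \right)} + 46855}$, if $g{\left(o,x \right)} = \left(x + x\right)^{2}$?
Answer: $- \frac{35676}{48151} \approx -0.74092$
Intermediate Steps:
$g{\left(o,x \right)} = 4 x^{2}$ ($g{\left(o,x \right)} = \left(2 x\right)^{2} = 4 x^{2}$)
$\frac{-22705 - 12971}{g{\left(9,-18 \right)} + 46855} = \frac{-22705 - 12971}{4 \left(-18\right)^{2} + 46855} = - \frac{35676}{4 \cdot 324 + 46855} = - \frac{35676}{1296 + 46855} = - \frac{35676}{48151}$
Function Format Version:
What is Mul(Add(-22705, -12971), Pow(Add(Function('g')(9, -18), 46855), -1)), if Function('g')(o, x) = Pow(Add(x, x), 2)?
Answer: Rational(-35676, 48151) ≈ -0.74092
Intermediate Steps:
Function('g')(o, x) = Mul(4, Pow(x, 2)) (Function('g')(o, x) = Pow(Mul(2, x), 2) = Mul(4, Pow(x, 2)))
Mul(Add(-22705, -12971), Pow(Add(Function('g')(9, -18), 46855), -1)) = Mul(Add(-22705, -12971), Pow(Add(Mul(4, Pow(-18, 2)), 46855), -1)) = Mul(-35676, Pow(Add(Mul(4, 324), 46855), -1)) = Mul(-35676, Pow(Add(1296, 46855), -1)) = Mul(-35676, Pow(48151, -1)) = Mul(-35676, Rational(1, 48151)) = Rational(-35676, 48151)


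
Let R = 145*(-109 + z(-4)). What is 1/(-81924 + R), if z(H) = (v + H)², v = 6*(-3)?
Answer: -1/27549 ≈ -3.6299e-5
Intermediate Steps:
v = -18
z(H) = (-18 + H)²
R = 54375 (R = 145*(-109 + (-18 - 4)²) = 145*(-109 + (-22)²) = 145*(-109 + 484) = 145*375 = 54375)
1/(-81924 + R) = 1/(-81924 + 54375) = 1/(-27549) = -1/27549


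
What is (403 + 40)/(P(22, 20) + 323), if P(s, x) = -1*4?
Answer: 443/319 ≈ 1.3887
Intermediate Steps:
P(s, x) = -4
(403 + 40)/(P(22, 20) + 323) = (403 + 40)/(-4 + 323) = 443/319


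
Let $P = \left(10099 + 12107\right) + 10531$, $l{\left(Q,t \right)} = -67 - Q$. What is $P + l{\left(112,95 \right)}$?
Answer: $32558$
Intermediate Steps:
$P = 32737$ ($P = 22206 + 10531 = 32737$)
$P + l{\left(112,95 \right)} = 32737 - 179 = 32558$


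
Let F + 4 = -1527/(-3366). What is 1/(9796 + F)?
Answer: 1122/10987133 ≈ 0.00010212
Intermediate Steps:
F = -3979/1122 (F = -4 - 1527/(-3366) = -4 - 1527*(-1/3366) = -4 + 509/1122 = -3979/1122 ≈ -3.5463)
1/(9796 + F) = 1/(9796 - 3979/1122) = 1/(10987133/1122) = 1122/10987133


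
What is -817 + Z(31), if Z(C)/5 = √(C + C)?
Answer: -817 + 5*√62 ≈ -777.63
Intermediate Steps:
Z(C) = 5*√2*√C (Z(C) = 5*√(C + C) = 5*√(2*C) = 5*(√2*√C) = 5*√2*√C)
-817 + Z(31) = -817 + 5*√2*√31 = -817 + 5*√62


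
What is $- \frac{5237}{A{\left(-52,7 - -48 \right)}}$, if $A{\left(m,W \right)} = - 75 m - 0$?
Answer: $- \frac{5237}{3900} \approx -1.3428$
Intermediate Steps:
$A{\left(m,W \right)} = - 75 m$ ($A{\left(m,W \right)} = - 75 m + \left(-14 + 14\right) = - 75 m + 0 = - 75 m$)
$- \frac{5237}{A{\left(-52,7 - -48 \right)}} = - \frac{5237}{\left(-75\right) \left(-52\right)} = - \frac{5237}{3900}$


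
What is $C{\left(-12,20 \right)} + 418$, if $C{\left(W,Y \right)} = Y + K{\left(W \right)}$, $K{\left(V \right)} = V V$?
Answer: $582$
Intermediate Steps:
$K{\left(V \right)} = V^{2}$
$C{\left(W,Y \right)} = Y + W^{2}$
$C{\left(-12,20 \right)} + 418 = \left(20 + \left(-12\right)^{2}\right) + 418 = \left(20 + 144\right) + 418 = 164 + 418 = 582$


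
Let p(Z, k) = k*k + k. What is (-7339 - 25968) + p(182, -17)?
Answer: -33035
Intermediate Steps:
p(Z, k) = k + k² (p(Z, k) = k² + k = k + k²)
(-7339 - 25968) + p(182, -17) = (-7339 - 25968) - 17*(1 - 17) = -33307 - 17*(-16) = -33307 + 272 = -33035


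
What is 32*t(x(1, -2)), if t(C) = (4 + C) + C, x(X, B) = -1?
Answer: 64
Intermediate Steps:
t(C) = 4 + 2*C
32*t(x(1, -2)) = 32*(4 + 2*(-1)) = 32*(4 - 2) = 32*2 = 64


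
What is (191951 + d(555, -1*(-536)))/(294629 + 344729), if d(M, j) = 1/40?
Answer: 7678041/25574320 ≈ 0.30022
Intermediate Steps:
d(M, j) = 1/40
(191951 + d(555, -1*(-536)))/(294629 + 344729) = (191951 + 1/40)/(294629 + 344729) = (7678041/40)/639358 = (7678041/40)*(1/639358) = 7678041/25574320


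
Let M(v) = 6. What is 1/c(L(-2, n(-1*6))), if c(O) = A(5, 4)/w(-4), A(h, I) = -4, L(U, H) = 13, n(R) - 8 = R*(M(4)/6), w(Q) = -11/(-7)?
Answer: -11/28 ≈ -0.39286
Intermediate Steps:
w(Q) = 11/7 (w(Q) = -11*(-⅐) = 11/7)
n(R) = 8 + R (n(R) = 8 + R*(6/6) = 8 + R*(6*(⅙)) = 8 + R*1 = 8 + R)
c(O) = -28/11 (c(O) = -4/11/7 = -4*7/11 = -28/11)
1/c(L(-2, n(-1*6))) = 1/(-28/11) = -11/28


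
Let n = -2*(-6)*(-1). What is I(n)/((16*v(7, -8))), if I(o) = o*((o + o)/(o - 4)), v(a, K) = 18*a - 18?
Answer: -1/96 ≈ -0.010417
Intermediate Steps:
v(a, K) = -18 + 18*a
n = -12 (n = 12*(-1) = -12)
I(o) = 2*o²/(-4 + o) (I(o) = o*((2*o)/(-4 + o)) = o*(2*o/(-4 + o)) = 2*o²/(-4 + o))
I(n)/((16*v(7, -8))) = (2*(-12)²/(-4 - 12))/((16*(-18 + 18*7))) = (2*144/(-16))/((16*(-18 + 126))) = (2*144*(-1/16))/((16*108)) = -18/1728 = -18*1/1728 = -1/96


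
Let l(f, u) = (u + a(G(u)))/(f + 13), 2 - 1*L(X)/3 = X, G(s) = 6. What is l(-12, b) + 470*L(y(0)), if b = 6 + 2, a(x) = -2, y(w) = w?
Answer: 2826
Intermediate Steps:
b = 8
L(X) = 6 - 3*X
l(f, u) = (-2 + u)/(13 + f) (l(f, u) = (u - 2)/(f + 13) = (-2 + u)/(13 + f))
l(-12, b) + 470*L(y(0)) = (-2 + 8)/(13 - 12) + 470*(6 - 3*0) = 6/1 + 470*(6 + 0) = 1*6 + 470*6 = 6 + 2820 = 2826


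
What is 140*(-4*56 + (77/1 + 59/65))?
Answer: -265888/13 ≈ -20453.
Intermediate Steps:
140*(-4*56 + (77/1 + 59/65)) = 140*(-224 + (77*1 + 59*(1/65))) = 140*(-224 + (77 + 59/65)) = 140*(-224 + 5064/65) = 140*(-9496/65) = -265888/13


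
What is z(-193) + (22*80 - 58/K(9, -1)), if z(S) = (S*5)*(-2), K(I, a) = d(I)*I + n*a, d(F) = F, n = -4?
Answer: 313592/85 ≈ 3689.3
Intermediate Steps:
K(I, a) = I² - 4*a (K(I, a) = I*I - 4*a = I² - 4*a)
z(S) = -10*S (z(S) = (5*S)*(-2) = -10*S)
z(-193) + (22*80 - 58/K(9, -1)) = -10*(-193) + (22*80 - 58/(9² - 4*(-1))) = 1930 + (1760 - 58/(81 + 4)) = 1930 + (1760 - 58/85) = 1930 + 149542/85 = 313592/85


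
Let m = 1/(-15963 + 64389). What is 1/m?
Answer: 48426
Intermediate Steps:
m = 1/48426 ≈ 2.0650e-5
1/m = 1/(1/48426) = 48426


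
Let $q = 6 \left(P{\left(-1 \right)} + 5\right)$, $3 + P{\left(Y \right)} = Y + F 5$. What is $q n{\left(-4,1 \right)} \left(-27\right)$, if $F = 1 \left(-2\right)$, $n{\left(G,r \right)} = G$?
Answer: $-5832$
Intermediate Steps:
$F = -2$
$P{\left(Y \right)} = -13 + Y$ ($P{\left(Y \right)} = -3 + \left(Y - 10\right) = -3 + \left(-10 + Y\right) = -13 + Y$)
$q = -54$ ($q = 6 \left(\left(-13 - 1\right) + 5\right) = 6 \left(-14 + 5\right) = 6 \left(-9\right) = -54$)
$q n{\left(-4,1 \right)} \left(-27\right) = \left(-54\right) \left(-4\right) \left(-27\right) = 216 \left(-27\right) = -5832$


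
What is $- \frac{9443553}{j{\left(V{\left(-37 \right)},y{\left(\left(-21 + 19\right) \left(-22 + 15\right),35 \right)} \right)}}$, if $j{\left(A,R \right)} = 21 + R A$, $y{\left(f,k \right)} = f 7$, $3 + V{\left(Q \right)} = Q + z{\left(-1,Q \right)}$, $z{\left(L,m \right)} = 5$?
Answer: $\frac{1349079}{487} \approx 2770.2$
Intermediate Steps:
$V{\left(Q \right)} = 2 + Q$ ($V{\left(Q \right)} = -3 + \left(Q + 5\right) = -3 + \left(5 + Q\right) = 2 + Q$)
$y{\left(f,k \right)} = 7 f$
$j{\left(A,R \right)} = 21 + A R$
$- \frac{9443553}{j{\left(V{\left(-37 \right)},y{\left(\left(-21 + 19\right) \left(-22 + 15\right),35 \right)} \right)}} = - \frac{9443553}{21 + \left(2 - 37\right) 7 \left(-21 + 19\right) \left(-22 + 15\right)} = - \frac{9443553}{21 - 35 \cdot 7 \left(\left(-2\right) \left(-7\right)\right)} = - \frac{9443553}{21 - 35 \cdot 7 \cdot 14} = - \frac{9443553}{21 - 3430} = - \frac{9443553}{-3409} = \left(-9443553\right) \left(- \frac{1}{3409}\right) = \frac{1349079}{487}$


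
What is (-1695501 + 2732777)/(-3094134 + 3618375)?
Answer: 1037276/524241 ≈ 1.9786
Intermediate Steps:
(-1695501 + 2732777)/(-3094134 + 3618375) = 1037276/524241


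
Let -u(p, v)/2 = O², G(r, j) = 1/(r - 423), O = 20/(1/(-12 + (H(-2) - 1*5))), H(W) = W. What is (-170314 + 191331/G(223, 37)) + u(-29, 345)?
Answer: -38725314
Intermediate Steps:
O = -380 (O = 20/(1/(-12 + (-2 - 1*5))) = 20/(1/(-12 + (-2 - 5))) = 20/(1/(-12 - 7)) = 20/(1/(-19)) = 20/(-1/19) = 20*(-19) = -380)
G(r, j) = 1/(-423 + r)
u(p, v) = -288800 (u(p, v) = -2*(-380)² = -2*144400 = -288800)
(-170314 + 191331/G(223, 37)) + u(-29, 345) = (-170314 + 191331/(1/(-423 + 223))) - 288800 = (-170314 + 191331/(1/(-200))) - 288800 = (-170314 + 191331/(-1/200)) - 288800 = (-170314 + 191331*(-200)) - 288800 = (-170314 - 38266200) - 288800 = -38436514 - 288800 = -38725314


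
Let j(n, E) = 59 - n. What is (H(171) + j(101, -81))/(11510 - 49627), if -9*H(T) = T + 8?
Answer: 557/343053 ≈ 0.0016237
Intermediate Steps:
H(T) = -8/9 - T/9 (H(T) = -(T + 8)/9 = -(8 + T)/9 = -8/9 - T/9)
(H(171) + j(101, -81))/(11510 - 49627) = ((-8/9 - 1/9*171) + (59 - 1*101))/(11510 - 49627) = ((-8/9 - 19) + (59 - 101))/(-38117) = (-179/9 - 42)*(-1/38117) = -557/9*(-1/38117) = 557/343053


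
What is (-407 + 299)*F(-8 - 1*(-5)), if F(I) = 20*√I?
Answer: -2160*I*√3 ≈ -3741.2*I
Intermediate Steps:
(-407 + 299)*F(-8 - 1*(-5)) = (-407 + 299)*(20*√(-8 - 1*(-5))) = -2160*√(-8 + 5) = -2160*√(-3) = -2160*I*√3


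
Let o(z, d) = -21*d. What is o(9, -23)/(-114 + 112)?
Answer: -483/2 ≈ -241.50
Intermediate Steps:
o(9, -23)/(-114 + 112) = (-21*(-23))/(-114 + 112) = 483/(-2) = -1/2*483 = -483/2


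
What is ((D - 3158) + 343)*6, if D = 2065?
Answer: -4500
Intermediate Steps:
((D - 3158) + 343)*6 = ((2065 - 3158) + 343)*6 = (-1093 + 343)*6 = -750*6 = -4500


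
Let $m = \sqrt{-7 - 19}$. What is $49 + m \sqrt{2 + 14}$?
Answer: $49 + 4 i \sqrt{26} \approx 49.0 + 20.396 i$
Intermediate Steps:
$m = i \sqrt{26}$ ($m = \sqrt{-26} = i \sqrt{26} \approx 5.099 i$)
$49 + m \sqrt{2 + 14} = 49 + i \sqrt{26} \sqrt{2 + 14} = 49 + i \sqrt{26} \sqrt{16} = 49 + i \sqrt{26} \cdot 4 = 49 + 4 i \sqrt{26}$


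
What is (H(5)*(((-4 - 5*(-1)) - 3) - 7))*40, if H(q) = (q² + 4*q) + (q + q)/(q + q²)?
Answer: -16320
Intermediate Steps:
H(q) = q² + 4*q + 2*q/(q + q²) (H(q) = (q² + 4*q) + (2*q)/(q + q²) = (q² + 4*q) + 2*q/(q + q²) = q² + 4*q + 2*q/(q + q²))
(H(5)*(((-4 - 5*(-1)) - 3) - 7))*40 = (((2 + 5³ + 4*5 + 5*5²)/(1 + 5))*(((-4 - 5*(-1)) - 3) - 7))*40 = (((2 + 125 + 20 + 5*25)/6)*(((-4 + 5) - 3) - 7))*40 = (((2 + 125 + 20 + 125)/6)*((1 - 3) - 7))*40 = (((⅙)*272)*(-2 - 7))*40 = ((136/3)*(-9))*40 = -408*40 = -16320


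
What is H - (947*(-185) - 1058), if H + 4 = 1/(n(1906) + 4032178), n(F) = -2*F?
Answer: 709995479135/4028366 ≈ 1.7625e+5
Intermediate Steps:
H = -16113463/4028366 (H = -4 + 1/(-2*1906 + 4032178) = -4 + 1/(-3812 + 4032178) = -4 + 1/4028366 = -16113463/4028366 ≈ -4.0000)
H - (947*(-185) - 1058) = -16113463/4028366 - (947*(-185) - 1058) = -16113463/4028366 - (-175195 - 1058) = -16113463/4028366 - 1*(-176253) = -16113463/4028366 + 176253 = 709995479135/4028366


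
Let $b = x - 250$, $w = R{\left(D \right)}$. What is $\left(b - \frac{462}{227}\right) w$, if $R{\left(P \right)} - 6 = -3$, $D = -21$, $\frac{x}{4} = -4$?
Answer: $- \frac{182532}{227} \approx -804.11$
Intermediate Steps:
$x = -16$ ($x = 4 \left(-4\right) = -16$)
$R{\left(P \right)} = 3$ ($R{\left(P \right)} = 6 - 3 = 3$)
$w = 3$
$b = -266$ ($b = -16 - 250 = -266$)
$\left(b - \frac{462}{227}\right) w = \left(-266 - \frac{462}{227}\right) 3 = \left(- \frac{60844}{227}\right) 3 = - \frac{182532}{227}$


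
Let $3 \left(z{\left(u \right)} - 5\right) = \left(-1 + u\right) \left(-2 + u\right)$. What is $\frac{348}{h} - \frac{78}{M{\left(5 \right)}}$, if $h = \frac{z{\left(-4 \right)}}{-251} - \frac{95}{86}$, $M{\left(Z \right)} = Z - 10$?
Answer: $- \frac{7119822}{25135} \approx -283.26$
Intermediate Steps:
$z{\left(u \right)} = 5 + \frac{\left(-1 + u\right) \left(-2 + u\right)}{3}$
$M{\left(Z \right)} = -10 + Z$
$h = - \frac{25135}{21586}$ ($h = \frac{\frac{17}{3} - -4 + \frac{\left(-4\right)^{2}}{3}}{-251} - \frac{95}{86} = \left(\frac{17}{3} + 4 + \frac{1}{3} \cdot 16\right) \left(- \frac{1}{251}\right) - \frac{95}{86} = \left(\frac{17}{3} + 4 + \frac{16}{3}\right) \left(- \frac{1}{251}\right) - \frac{95}{86} = 15 \left(- \frac{1}{251}\right) - \frac{95}{86} = - \frac{15}{251} - \frac{95}{86} = - \frac{25135}{21586} \approx -1.1644$)
$\frac{348}{h} - \frac{78}{M{\left(5 \right)}} = \frac{348}{- \frac{25135}{21586}} - \frac{78}{-10 + 5} = 348 \left(- \frac{21586}{25135}\right) - \frac{78}{-5} = - \frac{7511928}{25135} - - \frac{78}{5} = - \frac{7511928}{25135} + \frac{78}{5} = - \frac{7119822}{25135}$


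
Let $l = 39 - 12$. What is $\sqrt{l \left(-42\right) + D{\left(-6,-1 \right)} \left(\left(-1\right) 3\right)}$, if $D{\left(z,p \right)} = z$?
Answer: $6 i \sqrt{31} \approx 33.407 i$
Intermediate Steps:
$l = 27$
$\sqrt{l \left(-42\right) + D{\left(-6,-1 \right)} \left(\left(-1\right) 3\right)} = \sqrt{27 \left(-42\right) - 6 \left(\left(-1\right) 3\right)} = \sqrt{-1134 - -18} = \sqrt{-1134 + 18} = \sqrt{-1116} = 6 i \sqrt{31}$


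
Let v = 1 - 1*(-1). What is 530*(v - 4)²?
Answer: 2120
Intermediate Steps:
v = 2 (v = 1 + 1 = 2)
530*(v - 4)² = 530*(2 - 4)² = 530*(-2)² = 530*4 = 2120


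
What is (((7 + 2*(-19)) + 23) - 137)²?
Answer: 21025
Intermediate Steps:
(((7 + 2*(-19)) + 23) - 137)² = (((7 - 38) + 23) - 137)² = ((-31 + 23) - 137)² = (-8 - 137)² = (-145)² = 21025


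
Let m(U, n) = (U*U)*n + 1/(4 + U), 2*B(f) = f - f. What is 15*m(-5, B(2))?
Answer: -15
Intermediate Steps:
B(f) = 0 (B(f) = (f - f)/2 = (½)*0 = 0)
m(U, n) = 1/(4 + U) + n*U² (m(U, n) = U²*n + 1/(4 + U) = n*U² + 1/(4 + U) = 1/(4 + U) + n*U²)
15*m(-5, B(2)) = 15*((1 + 0*(-5)³ + 4*0*(-5)²)/(4 - 5)) = 15*((1 + 0*(-125) + 4*0*25)/(-1)) = 15*(-(1 + 0 + 0)) = 15*(-1*1) = 15*(-1) = -15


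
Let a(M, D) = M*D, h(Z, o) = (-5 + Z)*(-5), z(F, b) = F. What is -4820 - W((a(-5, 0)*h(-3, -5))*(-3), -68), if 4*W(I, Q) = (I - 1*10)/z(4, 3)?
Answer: -38555/8 ≈ -4819.4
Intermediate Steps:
h(Z, o) = 25 - 5*Z
a(M, D) = D*M
W(I, Q) = -5/8 + I/16 (W(I, Q) = ((I - 1*10)/4)/4 = ((I - 10)*(¼))/4 = ((-10 + I)*(¼))/4 = (-5/2 + I/4)/4 = -5/8 + I/16)
-4820 - W((a(-5, 0)*h(-3, -5))*(-3), -68) = -4820 - (-5/8 + (((0*(-5))*(25 - 5*(-3)))*(-3))/16) = -4820 - (-5/8 + ((0*(25 + 15))*(-3))/16) = -4820 - (-5/8 + ((0*40)*(-3))/16) = -4820 - (-5/8 + (0*(-3))/16) = -4820 - (-5/8 + (1/16)*0) = -4820 - (-5/8 + 0) = -4820 - 1*(-5/8) = -4820 + 5/8 = -38555/8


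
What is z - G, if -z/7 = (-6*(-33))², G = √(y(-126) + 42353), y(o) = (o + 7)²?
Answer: -274428 - √56514 ≈ -2.7467e+5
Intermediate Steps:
y(o) = (7 + o)²
G = √56514 (G = √((7 - 126)² + 42353) = √((-119)² + 42353) = √(14161 + 42353) = √56514 ≈ 237.73)
z = -274428 (z = -7*(-6*(-33))² = -7*198² = -7*39204 = -274428)
z - G = -274428 - √56514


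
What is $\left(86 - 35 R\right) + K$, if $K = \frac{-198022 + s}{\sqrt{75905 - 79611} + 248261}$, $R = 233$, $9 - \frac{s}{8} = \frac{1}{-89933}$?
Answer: $- \frac{44729983341776016041}{5542888058065591} + \frac{17802237342 i \sqrt{3706}}{5542888058065591} \approx -8069.8 + 0.00019552 i$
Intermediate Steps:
$s = \frac{6475184}{89933}$ ($s = 72 - \frac{8}{-89933} = 72 - - \frac{8}{89933} = 72 + \frac{8}{89933} = \frac{6475184}{89933} \approx 72.0$)
$K = - \frac{17802237342}{89933 \left(248261 + i \sqrt{3706}\right)}$ ($K = \frac{-198022 + \frac{6475184}{89933}}{\sqrt{75905 - 79611} + 248261} = - \frac{17802237342}{89933 \left(\sqrt{-3706} + 248261\right)} = - \frac{17802237342}{89933 \left(i \sqrt{3706} + 248261\right)} = - \frac{17802237342}{89933 \left(248261 + i \sqrt{3706}\right)} \approx -0.79735 + 0.00019552 i$)
$\left(86 - 35 R\right) + K = \left(86 - 8155\right) - \left(\frac{4419601244762262}{5542888058065591} - \frac{17802237342 i \sqrt{3706}}{5542888058065591}\right) = -8069 - \left(\frac{4419601244762262}{5542888058065591} - \frac{17802237342 i \sqrt{3706}}{5542888058065591}\right) = - \frac{44729983341776016041}{5542888058065591} + \frac{17802237342 i \sqrt{3706}}{5542888058065591}$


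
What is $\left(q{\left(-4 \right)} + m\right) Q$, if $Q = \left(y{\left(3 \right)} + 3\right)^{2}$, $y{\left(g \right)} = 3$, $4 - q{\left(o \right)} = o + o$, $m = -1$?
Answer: $396$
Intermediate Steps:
$q{\left(o \right)} = 4 - 2 o$ ($q{\left(o \right)} = 4 - \left(o + o\right) = 4 - 2 o$)
$Q = 36$ ($Q = \left(3 + 3\right)^{2} = 6^{2} = 36$)
$\left(q{\left(-4 \right)} + m\right) Q = \left(\left(4 - -8\right) - 1\right) 36 = \left(\left(4 + 8\right) - 1\right) 36 = \left(12 - 1\right) 36 = 11 \cdot 36 = 396$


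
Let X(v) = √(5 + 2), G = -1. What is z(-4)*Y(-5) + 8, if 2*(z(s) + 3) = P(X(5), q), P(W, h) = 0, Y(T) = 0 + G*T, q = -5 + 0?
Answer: -7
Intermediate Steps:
X(v) = √7
q = -5
Y(T) = -T (Y(T) = 0 - T = -T)
z(s) = -3 (z(s) = -3 + (½)*0 = -3 + 0 = -3)
z(-4)*Y(-5) + 8 = -(-3)*(-5) + 8 = -3*5 + 8 = -15 + 8 = -7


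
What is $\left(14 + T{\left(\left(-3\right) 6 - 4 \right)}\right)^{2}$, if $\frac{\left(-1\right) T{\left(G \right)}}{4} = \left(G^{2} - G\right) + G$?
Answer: $3694084$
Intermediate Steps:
$T{\left(G \right)} = - 4 G^{2}$ ($T{\left(G \right)} = - 4 \left(\left(G^{2} - G\right) + G\right) = - 4 G^{2}$)
$\left(14 + T{\left(\left(-3\right) 6 - 4 \right)}\right)^{2} = \left(14 - 4 \left(\left(-3\right) 6 - 4\right)^{2}\right)^{2} = \left(14 - 4 \left(-18 - 4\right)^{2}\right)^{2} = \left(14 - 4 \left(-22\right)^{2}\right)^{2} = \left(14 - 1936\right)^{2} = \left(-1922\right)^{2} = 3694084$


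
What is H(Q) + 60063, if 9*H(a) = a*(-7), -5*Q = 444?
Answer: 901981/15 ≈ 60132.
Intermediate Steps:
Q = -444/5 (Q = -⅕*444 = -444/5 ≈ -88.800)
H(a) = -7*a/9 (H(a) = (a*(-7))/9 = (-7*a)/9 = -7*a/9)
H(Q) + 60063 = -7/9*(-444/5) + 60063 = 1036/15 + 60063 = 901981/15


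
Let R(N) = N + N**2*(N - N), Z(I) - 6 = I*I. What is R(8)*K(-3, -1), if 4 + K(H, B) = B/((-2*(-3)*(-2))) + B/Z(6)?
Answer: -662/21 ≈ -31.524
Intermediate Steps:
Z(I) = 6 + I**2 (Z(I) = 6 + I*I = 6 + I**2)
K(H, B) = -4 - 5*B/84 (K(H, B) = -4 + (B/((-2*(-3)*(-2))) + B/(6 + 6**2)) = -4 + (B/((6*(-2))) + B/(6 + 36)) = -4 + (B/(-12) + B/42) = -4 + (B*(-1/12) + B*(1/42)) = -4 + (-B/12 + B/42) = -4 - 5*B/84)
R(N) = N (R(N) = N + N**2*0 = N + 0 = N)
R(8)*K(-3, -1) = 8*(-4 - 5/84*(-1)) = 8*(-4 + 5/84) = 8*(-331/84) = -662/21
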